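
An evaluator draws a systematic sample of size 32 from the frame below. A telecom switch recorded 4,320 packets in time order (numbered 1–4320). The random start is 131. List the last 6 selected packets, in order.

3641, 3776, 3911, 4046, 4181, 4316

k = N/n = 4320/32 = 135
27th selection = 131 + 26×135 = 3641
28th: 3641 + 135 = 3776
29th: 3776 + 135 = 3911
30th: 3911 + 135 = 4046
31st: 4046 + 135 = 4181
32nd: 4181 + 135 = 4316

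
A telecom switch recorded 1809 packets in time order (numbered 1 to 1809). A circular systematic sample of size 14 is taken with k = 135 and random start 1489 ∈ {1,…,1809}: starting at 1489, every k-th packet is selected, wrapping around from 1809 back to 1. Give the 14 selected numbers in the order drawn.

Selection 1: 1489
Selection 2: 1489 + 135 = 1624
Selection 3: 1624 + 135 = 1759
Selection 4: 1759 + 135 = 1894 → 1894 − 1809 = 85
Selection 5: 85 + 135 = 220
Selection 6: 220 + 135 = 355
Selection 7: 355 + 135 = 490
Selection 8: 490 + 135 = 625
Selection 9: 625 + 135 = 760
Selection 10: 760 + 135 = 895
Selection 11: 895 + 135 = 1030
Selection 12: 1030 + 135 = 1165
Selection 13: 1165 + 135 = 1300
Selection 14: 1300 + 135 = 1435

1489, 1624, 1759, 85, 220, 355, 490, 625, 760, 895, 1030, 1165, 1300, 1435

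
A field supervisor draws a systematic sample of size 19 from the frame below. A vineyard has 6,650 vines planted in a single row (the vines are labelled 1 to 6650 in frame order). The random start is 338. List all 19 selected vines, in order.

k = N/n = 6650/19 = 350
vine 1: 338
vine 2: 338 + 350 = 688
vine 3: 688 + 350 = 1038
vine 4: 1038 + 350 = 1388
vine 5: 1388 + 350 = 1738
vine 6: 1738 + 350 = 2088
vine 7: 2088 + 350 = 2438
vine 8: 2438 + 350 = 2788
vine 9: 2788 + 350 = 3138
vine 10: 3138 + 350 = 3488
vine 11: 3488 + 350 = 3838
vine 12: 3838 + 350 = 4188
vine 13: 4188 + 350 = 4538
vine 14: 4538 + 350 = 4888
vine 15: 4888 + 350 = 5238
vine 16: 5238 + 350 = 5588
vine 17: 5588 + 350 = 5938
vine 18: 5938 + 350 = 6288
vine 19: 6288 + 350 = 6638

338, 688, 1038, 1388, 1738, 2088, 2438, 2788, 3138, 3488, 3838, 4188, 4538, 4888, 5238, 5588, 5938, 6288, 6638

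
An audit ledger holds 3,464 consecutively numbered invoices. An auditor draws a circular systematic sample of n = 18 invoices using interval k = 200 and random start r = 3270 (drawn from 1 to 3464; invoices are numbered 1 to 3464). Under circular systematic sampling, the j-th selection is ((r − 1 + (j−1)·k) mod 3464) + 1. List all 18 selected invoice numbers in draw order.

Selection 1: 3270
Selection 2: 3270 + 200 = 3470 → 3470 − 3464 = 6
Selection 3: 6 + 200 = 206
Selection 4: 206 + 200 = 406
Selection 5: 406 + 200 = 606
Selection 6: 606 + 200 = 806
Selection 7: 806 + 200 = 1006
Selection 8: 1006 + 200 = 1206
Selection 9: 1206 + 200 = 1406
Selection 10: 1406 + 200 = 1606
Selection 11: 1606 + 200 = 1806
Selection 12: 1806 + 200 = 2006
Selection 13: 2006 + 200 = 2206
Selection 14: 2206 + 200 = 2406
Selection 15: 2406 + 200 = 2606
Selection 16: 2606 + 200 = 2806
Selection 17: 2806 + 200 = 3006
Selection 18: 3006 + 200 = 3206

3270, 6, 206, 406, 606, 806, 1006, 1206, 1406, 1606, 1806, 2006, 2206, 2406, 2606, 2806, 3006, 3206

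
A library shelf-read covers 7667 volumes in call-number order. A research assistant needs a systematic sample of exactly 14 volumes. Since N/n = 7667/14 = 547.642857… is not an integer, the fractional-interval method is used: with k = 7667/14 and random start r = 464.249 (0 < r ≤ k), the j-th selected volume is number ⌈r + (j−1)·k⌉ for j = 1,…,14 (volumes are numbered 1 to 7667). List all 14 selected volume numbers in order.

j=1: r + 0k = 464.249 → ⌈·⌉ = 465
j=2: r + 1k = 1011.891857… → ⌈·⌉ = 1012
j=3: r + 2k = 1559.534714… → ⌈·⌉ = 1560
j=4: r + 3k = 2107.177571… → ⌈·⌉ = 2108
j=5: r + 4k = 2654.820428… → ⌈·⌉ = 2655
j=6: r + 5k = 3202.463285… → ⌈·⌉ = 3203
j=7: r + 6k = 3750.106142… → ⌈·⌉ = 3751
j=8: r + 7k = 4297.749 → ⌈·⌉ = 4298
j=9: r + 8k = 4845.391857… → ⌈·⌉ = 4846
j=10: r + 9k = 5393.034714… → ⌈·⌉ = 5394
j=11: r + 10k = 5940.677571… → ⌈·⌉ = 5941
j=12: r + 11k = 6488.320428… → ⌈·⌉ = 6489
j=13: r + 12k = 7035.963285… → ⌈·⌉ = 7036
j=14: r + 13k = 7583.606142… → ⌈·⌉ = 7584

465, 1012, 1560, 2108, 2655, 3203, 3751, 4298, 4846, 5394, 5941, 6489, 7036, 7584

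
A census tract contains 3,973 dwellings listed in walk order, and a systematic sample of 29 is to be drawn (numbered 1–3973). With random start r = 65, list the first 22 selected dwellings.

65, 202, 339, 476, 613, 750, 887, 1024, 1161, 1298, 1435, 1572, 1709, 1846, 1983, 2120, 2257, 2394, 2531, 2668, 2805, 2942

k = N/n = 3973/29 = 137
dwelling 1: 65
dwelling 2: 65 + 137 = 202
dwelling 3: 202 + 137 = 339
dwelling 4: 339 + 137 = 476
dwelling 5: 476 + 137 = 613
dwelling 6: 613 + 137 = 750
dwelling 7: 750 + 137 = 887
dwelling 8: 887 + 137 = 1024
dwelling 9: 1024 + 137 = 1161
dwelling 10: 1161 + 137 = 1298
dwelling 11: 1298 + 137 = 1435
dwelling 12: 1435 + 137 = 1572
dwelling 13: 1572 + 137 = 1709
dwelling 14: 1709 + 137 = 1846
dwelling 15: 1846 + 137 = 1983
dwelling 16: 1983 + 137 = 2120
dwelling 17: 2120 + 137 = 2257
dwelling 18: 2257 + 137 = 2394
dwelling 19: 2394 + 137 = 2531
dwelling 20: 2531 + 137 = 2668
dwelling 21: 2668 + 137 = 2805
dwelling 22: 2805 + 137 = 2942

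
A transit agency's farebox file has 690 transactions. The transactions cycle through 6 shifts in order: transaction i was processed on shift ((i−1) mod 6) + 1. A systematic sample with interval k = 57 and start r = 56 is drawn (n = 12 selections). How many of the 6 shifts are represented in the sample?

2

Consecutive selections differ by k = 57, so their shift numbers differ by 57 mod 6 = 3.
gcd(57, 6) = 3, so the sample visits 6/3 = 2 distinct residues mod 6.
Start 56 is shift 2; the shifts hit are 2, 5.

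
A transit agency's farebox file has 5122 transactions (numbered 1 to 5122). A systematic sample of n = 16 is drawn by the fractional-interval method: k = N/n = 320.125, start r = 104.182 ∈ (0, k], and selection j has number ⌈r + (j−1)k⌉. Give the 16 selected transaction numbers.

105, 425, 745, 1065, 1385, 1705, 2025, 2346, 2666, 2986, 3306, 3626, 3946, 4266, 4586, 4907

j=1: r + 0k = 104.182 → ⌈·⌉ = 105
j=2: r + 1k = 424.307 → ⌈·⌉ = 425
j=3: r + 2k = 744.432 → ⌈·⌉ = 745
j=4: r + 3k = 1064.557 → ⌈·⌉ = 1065
j=5: r + 4k = 1384.682 → ⌈·⌉ = 1385
j=6: r + 5k = 1704.807 → ⌈·⌉ = 1705
j=7: r + 6k = 2024.932 → ⌈·⌉ = 2025
j=8: r + 7k = 2345.057 → ⌈·⌉ = 2346
j=9: r + 8k = 2665.182 → ⌈·⌉ = 2666
j=10: r + 9k = 2985.307 → ⌈·⌉ = 2986
j=11: r + 10k = 3305.432 → ⌈·⌉ = 3306
j=12: r + 11k = 3625.557 → ⌈·⌉ = 3626
j=13: r + 12k = 3945.682 → ⌈·⌉ = 3946
j=14: r + 13k = 4265.807 → ⌈·⌉ = 4266
j=15: r + 14k = 4585.932 → ⌈·⌉ = 4586
j=16: r + 15k = 4906.057 → ⌈·⌉ = 4907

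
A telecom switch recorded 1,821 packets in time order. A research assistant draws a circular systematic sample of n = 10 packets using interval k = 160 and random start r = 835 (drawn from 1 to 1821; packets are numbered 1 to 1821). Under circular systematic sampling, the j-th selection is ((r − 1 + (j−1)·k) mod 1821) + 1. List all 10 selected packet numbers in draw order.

835, 995, 1155, 1315, 1475, 1635, 1795, 134, 294, 454

Selection 1: 835
Selection 2: 835 + 160 = 995
Selection 3: 995 + 160 = 1155
Selection 4: 1155 + 160 = 1315
Selection 5: 1315 + 160 = 1475
Selection 6: 1475 + 160 = 1635
Selection 7: 1635 + 160 = 1795
Selection 8: 1795 + 160 = 1955 → 1955 − 1821 = 134
Selection 9: 134 + 160 = 294
Selection 10: 294 + 160 = 454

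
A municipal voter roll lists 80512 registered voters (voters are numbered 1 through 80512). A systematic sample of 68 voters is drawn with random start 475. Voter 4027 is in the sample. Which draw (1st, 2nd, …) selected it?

4

k = 80512/68 = 1184
position = (4027 − 475)/1184 + 1 = 3552/1184 + 1 = 3 + 1 = 4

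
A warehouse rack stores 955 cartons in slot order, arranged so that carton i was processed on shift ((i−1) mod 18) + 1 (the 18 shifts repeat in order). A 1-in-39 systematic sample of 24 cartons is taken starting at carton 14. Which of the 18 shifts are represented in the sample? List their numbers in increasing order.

2, 5, 8, 11, 14, 17

Consecutive selections differ by k = 39, so their shift numbers differ by 39 mod 18 = 3.
gcd(39, 18) = 3, so the sample visits 18/3 = 6 distinct residues mod 18.
Start 14 is shift 14; the shifts hit are 2, 5, 8, 11, 14, 17.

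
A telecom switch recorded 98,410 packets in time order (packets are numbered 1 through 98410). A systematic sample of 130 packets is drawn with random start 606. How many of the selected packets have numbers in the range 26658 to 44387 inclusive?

k = 98410/130 = 757
First selection ≥ 26658: 606 + ⌈(26658−606)/757⌉·757 = 606 + 35×757 = 27101
Last selection ≤ 44387: 606 + ⌊(44387−606)/757⌋·757 = 606 + 57×757 = 43755
Count = 57 − 35 + 1 = 23

23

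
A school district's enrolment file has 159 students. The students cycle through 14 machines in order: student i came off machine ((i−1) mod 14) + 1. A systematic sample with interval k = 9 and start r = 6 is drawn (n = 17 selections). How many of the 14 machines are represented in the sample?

14

Consecutive selections differ by k = 9, so their machine numbers differ by 9 mod 14 = 9.
gcd(9, 14) = 1, so the sample visits 14/1 = 14 distinct residues mod 14.
Start 6 is machine 6; the machines hit are 1, 2, 3, 4, 5, 6, 7, 8, 9, 10, 11, 12, 13, 14.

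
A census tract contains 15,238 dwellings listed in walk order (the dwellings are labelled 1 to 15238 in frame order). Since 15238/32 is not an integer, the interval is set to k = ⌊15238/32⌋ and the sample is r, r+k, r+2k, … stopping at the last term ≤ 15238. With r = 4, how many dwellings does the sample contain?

k = ⌊15238/32⌋ = 476
Achieved size = ⌊(15238 − 4)/476⌋ + 1 = ⌊15234/476⌋ + 1 = 32 + 1 = 33
(last selection: 4 + 32×476 = 15236 ≤ 15238; next would be 15712 > 15238)

33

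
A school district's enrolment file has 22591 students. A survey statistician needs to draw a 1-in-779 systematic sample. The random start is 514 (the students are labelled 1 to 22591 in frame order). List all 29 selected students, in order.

514, 1293, 2072, 2851, 3630, 4409, 5188, 5967, 6746, 7525, 8304, 9083, 9862, 10641, 11420, 12199, 12978, 13757, 14536, 15315, 16094, 16873, 17652, 18431, 19210, 19989, 20768, 21547, 22326

student 1: 514
student 2: 514 + 779 = 1293
student 3: 1293 + 779 = 2072
student 4: 2072 + 779 = 2851
student 5: 2851 + 779 = 3630
student 6: 3630 + 779 = 4409
student 7: 4409 + 779 = 5188
student 8: 5188 + 779 = 5967
student 9: 5967 + 779 = 6746
student 10: 6746 + 779 = 7525
student 11: 7525 + 779 = 8304
student 12: 8304 + 779 = 9083
student 13: 9083 + 779 = 9862
student 14: 9862 + 779 = 10641
student 15: 10641 + 779 = 11420
student 16: 11420 + 779 = 12199
student 17: 12199 + 779 = 12978
student 18: 12978 + 779 = 13757
student 19: 13757 + 779 = 14536
student 20: 14536 + 779 = 15315
student 21: 15315 + 779 = 16094
student 22: 16094 + 779 = 16873
student 23: 16873 + 779 = 17652
student 24: 17652 + 779 = 18431
student 25: 18431 + 779 = 19210
student 26: 19210 + 779 = 19989
student 27: 19989 + 779 = 20768
student 28: 20768 + 779 = 21547
student 29: 21547 + 779 = 22326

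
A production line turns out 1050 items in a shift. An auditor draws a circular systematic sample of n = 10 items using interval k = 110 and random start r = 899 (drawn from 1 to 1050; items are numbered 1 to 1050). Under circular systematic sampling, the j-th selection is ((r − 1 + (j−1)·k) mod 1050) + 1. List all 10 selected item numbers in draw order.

Selection 1: 899
Selection 2: 899 + 110 = 1009
Selection 3: 1009 + 110 = 1119 → 1119 − 1050 = 69
Selection 4: 69 + 110 = 179
Selection 5: 179 + 110 = 289
Selection 6: 289 + 110 = 399
Selection 7: 399 + 110 = 509
Selection 8: 509 + 110 = 619
Selection 9: 619 + 110 = 729
Selection 10: 729 + 110 = 839

899, 1009, 69, 179, 289, 399, 509, 619, 729, 839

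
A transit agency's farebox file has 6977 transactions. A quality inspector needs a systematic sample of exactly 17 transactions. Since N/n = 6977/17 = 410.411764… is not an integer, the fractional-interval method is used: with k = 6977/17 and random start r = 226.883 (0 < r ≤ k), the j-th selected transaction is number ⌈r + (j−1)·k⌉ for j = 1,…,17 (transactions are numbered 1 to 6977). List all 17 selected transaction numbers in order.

227, 638, 1048, 1459, 1869, 2279, 2690, 3100, 3511, 3921, 4332, 4742, 5152, 5563, 5973, 6384, 6794

j=1: r + 0k = 226.883 → ⌈·⌉ = 227
j=2: r + 1k = 637.294764… → ⌈·⌉ = 638
j=3: r + 2k = 1047.706529… → ⌈·⌉ = 1048
j=4: r + 3k = 1458.118294… → ⌈·⌉ = 1459
j=5: r + 4k = 1868.530058… → ⌈·⌉ = 1869
j=6: r + 5k = 2278.941823… → ⌈·⌉ = 2279
j=7: r + 6k = 2689.353588… → ⌈·⌉ = 2690
j=8: r + 7k = 3099.765352… → ⌈·⌉ = 3100
j=9: r + 8k = 3510.177117… → ⌈·⌉ = 3511
j=10: r + 9k = 3920.588882… → ⌈·⌉ = 3921
j=11: r + 10k = 4331.000647… → ⌈·⌉ = 4332
j=12: r + 11k = 4741.412411… → ⌈·⌉ = 4742
j=13: r + 12k = 5151.824176… → ⌈·⌉ = 5152
j=14: r + 13k = 5562.235941… → ⌈·⌉ = 5563
j=15: r + 14k = 5972.647705… → ⌈·⌉ = 5973
j=16: r + 15k = 6383.059470… → ⌈·⌉ = 6384
j=17: r + 16k = 6793.471235… → ⌈·⌉ = 6794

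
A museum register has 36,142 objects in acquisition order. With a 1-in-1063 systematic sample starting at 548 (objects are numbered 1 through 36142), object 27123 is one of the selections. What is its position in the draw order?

k = 1063
position = (27123 − 548)/1063 + 1 = 26575/1063 + 1 = 25 + 1 = 26

26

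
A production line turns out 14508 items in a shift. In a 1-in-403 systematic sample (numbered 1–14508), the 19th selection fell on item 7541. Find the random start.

k = 403
r = 7541 − (19−1)×403 = 7541 − 7254 = 287

287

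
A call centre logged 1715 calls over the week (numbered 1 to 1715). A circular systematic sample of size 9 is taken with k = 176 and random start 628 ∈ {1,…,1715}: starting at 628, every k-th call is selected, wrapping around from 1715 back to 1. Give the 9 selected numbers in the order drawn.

Selection 1: 628
Selection 2: 628 + 176 = 804
Selection 3: 804 + 176 = 980
Selection 4: 980 + 176 = 1156
Selection 5: 1156 + 176 = 1332
Selection 6: 1332 + 176 = 1508
Selection 7: 1508 + 176 = 1684
Selection 8: 1684 + 176 = 1860 → 1860 − 1715 = 145
Selection 9: 145 + 176 = 321

628, 804, 980, 1156, 1332, 1508, 1684, 145, 321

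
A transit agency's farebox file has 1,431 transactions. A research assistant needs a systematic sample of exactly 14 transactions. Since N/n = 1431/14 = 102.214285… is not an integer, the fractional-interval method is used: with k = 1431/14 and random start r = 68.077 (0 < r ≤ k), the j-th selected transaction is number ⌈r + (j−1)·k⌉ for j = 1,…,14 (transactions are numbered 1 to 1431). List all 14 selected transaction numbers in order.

j=1: r + 0k = 68.077 → ⌈·⌉ = 69
j=2: r + 1k = 170.291285… → ⌈·⌉ = 171
j=3: r + 2k = 272.505571… → ⌈·⌉ = 273
j=4: r + 3k = 374.719857… → ⌈·⌉ = 375
j=5: r + 4k = 476.934142… → ⌈·⌉ = 477
j=6: r + 5k = 579.148428… → ⌈·⌉ = 580
j=7: r + 6k = 681.362714… → ⌈·⌉ = 682
j=8: r + 7k = 783.577 → ⌈·⌉ = 784
j=9: r + 8k = 885.791285… → ⌈·⌉ = 886
j=10: r + 9k = 988.005571… → ⌈·⌉ = 989
j=11: r + 10k = 1090.219857… → ⌈·⌉ = 1091
j=12: r + 11k = 1192.434142… → ⌈·⌉ = 1193
j=13: r + 12k = 1294.648428… → ⌈·⌉ = 1295
j=14: r + 13k = 1396.862714… → ⌈·⌉ = 1397

69, 171, 273, 375, 477, 580, 682, 784, 886, 989, 1091, 1193, 1295, 1397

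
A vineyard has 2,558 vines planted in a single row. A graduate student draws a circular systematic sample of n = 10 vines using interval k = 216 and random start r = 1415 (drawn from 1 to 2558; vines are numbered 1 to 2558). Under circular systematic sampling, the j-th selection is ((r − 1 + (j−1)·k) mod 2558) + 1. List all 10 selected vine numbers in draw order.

Selection 1: 1415
Selection 2: 1415 + 216 = 1631
Selection 3: 1631 + 216 = 1847
Selection 4: 1847 + 216 = 2063
Selection 5: 2063 + 216 = 2279
Selection 6: 2279 + 216 = 2495
Selection 7: 2495 + 216 = 2711 → 2711 − 2558 = 153
Selection 8: 153 + 216 = 369
Selection 9: 369 + 216 = 585
Selection 10: 585 + 216 = 801

1415, 1631, 1847, 2063, 2279, 2495, 153, 369, 585, 801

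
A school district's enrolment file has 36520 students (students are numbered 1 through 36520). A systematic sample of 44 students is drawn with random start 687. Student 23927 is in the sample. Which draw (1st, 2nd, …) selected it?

29

k = 36520/44 = 830
position = (23927 − 687)/830 + 1 = 23240/830 + 1 = 28 + 1 = 29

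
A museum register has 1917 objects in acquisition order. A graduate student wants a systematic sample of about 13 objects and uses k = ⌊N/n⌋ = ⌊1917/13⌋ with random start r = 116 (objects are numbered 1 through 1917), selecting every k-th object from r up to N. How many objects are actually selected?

13

k = ⌊1917/13⌋ = 147
Achieved size = ⌊(1917 − 116)/147⌋ + 1 = ⌊1801/147⌋ + 1 = 12 + 1 = 13
(last selection: 116 + 12×147 = 1880 ≤ 1917; next would be 2027 > 1917)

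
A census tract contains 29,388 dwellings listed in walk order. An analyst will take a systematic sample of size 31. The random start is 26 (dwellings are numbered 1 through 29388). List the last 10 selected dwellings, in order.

k = N/n = 29388/31 = 948
22nd selection = 26 + 21×948 = 19934
23rd: 19934 + 948 = 20882
24th: 20882 + 948 = 21830
25th: 21830 + 948 = 22778
26th: 22778 + 948 = 23726
27th: 23726 + 948 = 24674
28th: 24674 + 948 = 25622
29th: 25622 + 948 = 26570
30th: 26570 + 948 = 27518
31st: 27518 + 948 = 28466

19934, 20882, 21830, 22778, 23726, 24674, 25622, 26570, 27518, 28466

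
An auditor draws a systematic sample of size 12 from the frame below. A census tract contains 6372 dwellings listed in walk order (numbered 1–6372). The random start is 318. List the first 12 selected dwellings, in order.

k = N/n = 6372/12 = 531
dwelling 1: 318
dwelling 2: 318 + 531 = 849
dwelling 3: 849 + 531 = 1380
dwelling 4: 1380 + 531 = 1911
dwelling 5: 1911 + 531 = 2442
dwelling 6: 2442 + 531 = 2973
dwelling 7: 2973 + 531 = 3504
dwelling 8: 3504 + 531 = 4035
dwelling 9: 4035 + 531 = 4566
dwelling 10: 4566 + 531 = 5097
dwelling 11: 5097 + 531 = 5628
dwelling 12: 5628 + 531 = 6159

318, 849, 1380, 1911, 2442, 2973, 3504, 4035, 4566, 5097, 5628, 6159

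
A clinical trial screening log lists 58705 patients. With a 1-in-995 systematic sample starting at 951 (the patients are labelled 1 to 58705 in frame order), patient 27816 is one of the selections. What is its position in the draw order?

k = 995
position = (27816 − 951)/995 + 1 = 26865/995 + 1 = 27 + 1 = 28

28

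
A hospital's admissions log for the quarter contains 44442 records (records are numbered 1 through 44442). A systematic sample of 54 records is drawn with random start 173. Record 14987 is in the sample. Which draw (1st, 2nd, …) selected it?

19

k = 44442/54 = 823
position = (14987 − 173)/823 + 1 = 14814/823 + 1 = 18 + 1 = 19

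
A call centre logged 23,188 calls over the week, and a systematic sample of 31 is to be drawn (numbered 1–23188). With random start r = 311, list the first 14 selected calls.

311, 1059, 1807, 2555, 3303, 4051, 4799, 5547, 6295, 7043, 7791, 8539, 9287, 10035

k = N/n = 23188/31 = 748
call 1: 311
call 2: 311 + 748 = 1059
call 3: 1059 + 748 = 1807
call 4: 1807 + 748 = 2555
call 5: 2555 + 748 = 3303
call 6: 3303 + 748 = 4051
call 7: 4051 + 748 = 4799
call 8: 4799 + 748 = 5547
call 9: 5547 + 748 = 6295
call 10: 6295 + 748 = 7043
call 11: 7043 + 748 = 7791
call 12: 7791 + 748 = 8539
call 13: 8539 + 748 = 9287
call 14: 9287 + 748 = 10035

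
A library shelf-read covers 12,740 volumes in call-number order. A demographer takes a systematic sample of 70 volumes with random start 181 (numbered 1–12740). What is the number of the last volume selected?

12739

k = 12740/70 = 182
70th selection = r + (70−1)·k = 181 + 69×182 = 181 + 12558 = 12739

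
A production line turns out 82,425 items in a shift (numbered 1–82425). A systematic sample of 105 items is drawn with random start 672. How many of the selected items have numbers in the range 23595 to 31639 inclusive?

k = 82425/105 = 785
First selection ≥ 23595: 672 + ⌈(23595−672)/785⌉·785 = 672 + 30×785 = 24222
Last selection ≤ 31639: 672 + ⌊(31639−672)/785⌋·785 = 672 + 39×785 = 31287
Count = 39 − 30 + 1 = 10

10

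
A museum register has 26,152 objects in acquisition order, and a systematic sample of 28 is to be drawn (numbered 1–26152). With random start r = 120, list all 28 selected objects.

k = N/n = 26152/28 = 934
object 1: 120
object 2: 120 + 934 = 1054
object 3: 1054 + 934 = 1988
object 4: 1988 + 934 = 2922
object 5: 2922 + 934 = 3856
object 6: 3856 + 934 = 4790
object 7: 4790 + 934 = 5724
object 8: 5724 + 934 = 6658
object 9: 6658 + 934 = 7592
object 10: 7592 + 934 = 8526
object 11: 8526 + 934 = 9460
object 12: 9460 + 934 = 10394
object 13: 10394 + 934 = 11328
object 14: 11328 + 934 = 12262
object 15: 12262 + 934 = 13196
object 16: 13196 + 934 = 14130
object 17: 14130 + 934 = 15064
object 18: 15064 + 934 = 15998
object 19: 15998 + 934 = 16932
object 20: 16932 + 934 = 17866
object 21: 17866 + 934 = 18800
object 22: 18800 + 934 = 19734
object 23: 19734 + 934 = 20668
object 24: 20668 + 934 = 21602
object 25: 21602 + 934 = 22536
object 26: 22536 + 934 = 23470
object 27: 23470 + 934 = 24404
object 28: 24404 + 934 = 25338

120, 1054, 1988, 2922, 3856, 4790, 5724, 6658, 7592, 8526, 9460, 10394, 11328, 12262, 13196, 14130, 15064, 15998, 16932, 17866, 18800, 19734, 20668, 21602, 22536, 23470, 24404, 25338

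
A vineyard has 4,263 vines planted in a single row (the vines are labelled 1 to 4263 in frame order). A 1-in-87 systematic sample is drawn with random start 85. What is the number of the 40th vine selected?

k = 87
40th selection = r + (40−1)·k = 85 + 39×87 = 85 + 3393 = 3478

3478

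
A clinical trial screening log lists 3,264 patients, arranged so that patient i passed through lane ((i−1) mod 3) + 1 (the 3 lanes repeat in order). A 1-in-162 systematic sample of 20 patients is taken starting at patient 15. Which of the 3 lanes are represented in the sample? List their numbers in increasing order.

Consecutive selections differ by k = 162, so their lane numbers differ by 162 mod 3 = 0.
gcd(162, 3) = 3, so the sample visits 3/3 = 1 distinct residues mod 3.
Start 15 is lane 3; the lanes hit are 3.

3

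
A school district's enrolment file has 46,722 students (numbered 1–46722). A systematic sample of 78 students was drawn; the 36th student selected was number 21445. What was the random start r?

480

k = 46722/78 = 599
r = 21445 − (36−1)×599 = 21445 − 20965 = 480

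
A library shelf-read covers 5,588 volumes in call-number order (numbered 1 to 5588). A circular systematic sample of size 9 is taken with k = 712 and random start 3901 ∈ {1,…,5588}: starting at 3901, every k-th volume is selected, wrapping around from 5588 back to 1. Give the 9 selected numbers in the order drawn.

3901, 4613, 5325, 449, 1161, 1873, 2585, 3297, 4009

Selection 1: 3901
Selection 2: 3901 + 712 = 4613
Selection 3: 4613 + 712 = 5325
Selection 4: 5325 + 712 = 6037 → 6037 − 5588 = 449
Selection 5: 449 + 712 = 1161
Selection 6: 1161 + 712 = 1873
Selection 7: 1873 + 712 = 2585
Selection 8: 2585 + 712 = 3297
Selection 9: 3297 + 712 = 4009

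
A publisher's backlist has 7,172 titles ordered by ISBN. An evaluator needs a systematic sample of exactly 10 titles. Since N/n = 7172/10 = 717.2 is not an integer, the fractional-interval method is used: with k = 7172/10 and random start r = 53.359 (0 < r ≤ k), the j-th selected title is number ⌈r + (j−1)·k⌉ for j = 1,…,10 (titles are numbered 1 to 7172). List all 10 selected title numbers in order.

54, 771, 1488, 2205, 2923, 3640, 4357, 5074, 5791, 6509

j=1: r + 0k = 53.359 → ⌈·⌉ = 54
j=2: r + 1k = 770.559 → ⌈·⌉ = 771
j=3: r + 2k = 1487.759 → ⌈·⌉ = 1488
j=4: r + 3k = 2204.959 → ⌈·⌉ = 2205
j=5: r + 4k = 2922.159 → ⌈·⌉ = 2923
j=6: r + 5k = 3639.359 → ⌈·⌉ = 3640
j=7: r + 6k = 4356.559 → ⌈·⌉ = 4357
j=8: r + 7k = 5073.759 → ⌈·⌉ = 5074
j=9: r + 8k = 5790.959 → ⌈·⌉ = 5791
j=10: r + 9k = 6508.159 → ⌈·⌉ = 6509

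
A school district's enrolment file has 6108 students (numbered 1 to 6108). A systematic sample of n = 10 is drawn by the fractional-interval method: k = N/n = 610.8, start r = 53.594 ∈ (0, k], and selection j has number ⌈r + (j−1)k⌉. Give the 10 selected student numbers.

j=1: r + 0k = 53.594 → ⌈·⌉ = 54
j=2: r + 1k = 664.394 → ⌈·⌉ = 665
j=3: r + 2k = 1275.194 → ⌈·⌉ = 1276
j=4: r + 3k = 1885.994 → ⌈·⌉ = 1886
j=5: r + 4k = 2496.794 → ⌈·⌉ = 2497
j=6: r + 5k = 3107.594 → ⌈·⌉ = 3108
j=7: r + 6k = 3718.394 → ⌈·⌉ = 3719
j=8: r + 7k = 4329.194 → ⌈·⌉ = 4330
j=9: r + 8k = 4939.994 → ⌈·⌉ = 4940
j=10: r + 9k = 5550.794 → ⌈·⌉ = 5551

54, 665, 1276, 1886, 2497, 3108, 3719, 4330, 4940, 5551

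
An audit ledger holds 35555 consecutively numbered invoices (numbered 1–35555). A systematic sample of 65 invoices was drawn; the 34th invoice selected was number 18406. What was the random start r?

355

k = 35555/65 = 547
r = 18406 − (34−1)×547 = 18406 − 18051 = 355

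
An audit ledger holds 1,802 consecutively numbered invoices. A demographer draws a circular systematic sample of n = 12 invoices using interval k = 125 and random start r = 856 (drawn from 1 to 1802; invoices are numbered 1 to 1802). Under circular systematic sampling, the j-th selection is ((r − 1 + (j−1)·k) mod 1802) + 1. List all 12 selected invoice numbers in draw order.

Selection 1: 856
Selection 2: 856 + 125 = 981
Selection 3: 981 + 125 = 1106
Selection 4: 1106 + 125 = 1231
Selection 5: 1231 + 125 = 1356
Selection 6: 1356 + 125 = 1481
Selection 7: 1481 + 125 = 1606
Selection 8: 1606 + 125 = 1731
Selection 9: 1731 + 125 = 1856 → 1856 − 1802 = 54
Selection 10: 54 + 125 = 179
Selection 11: 179 + 125 = 304
Selection 12: 304 + 125 = 429

856, 981, 1106, 1231, 1356, 1481, 1606, 1731, 54, 179, 304, 429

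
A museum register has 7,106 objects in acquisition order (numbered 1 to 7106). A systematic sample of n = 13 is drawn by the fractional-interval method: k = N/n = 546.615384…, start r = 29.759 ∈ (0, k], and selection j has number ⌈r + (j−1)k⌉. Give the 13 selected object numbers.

j=1: r + 0k = 29.759 → ⌈·⌉ = 30
j=2: r + 1k = 576.374384… → ⌈·⌉ = 577
j=3: r + 2k = 1122.989769… → ⌈·⌉ = 1123
j=4: r + 3k = 1669.605153… → ⌈·⌉ = 1670
j=5: r + 4k = 2216.220538… → ⌈·⌉ = 2217
j=6: r + 5k = 2762.835923… → ⌈·⌉ = 2763
j=7: r + 6k = 3309.451307… → ⌈·⌉ = 3310
j=8: r + 7k = 3856.066692… → ⌈·⌉ = 3857
j=9: r + 8k = 4402.682076… → ⌈·⌉ = 4403
j=10: r + 9k = 4949.297461… → ⌈·⌉ = 4950
j=11: r + 10k = 5495.912846… → ⌈·⌉ = 5496
j=12: r + 11k = 6042.528230… → ⌈·⌉ = 6043
j=13: r + 12k = 6589.143615… → ⌈·⌉ = 6590

30, 577, 1123, 1670, 2217, 2763, 3310, 3857, 4403, 4950, 5496, 6043, 6590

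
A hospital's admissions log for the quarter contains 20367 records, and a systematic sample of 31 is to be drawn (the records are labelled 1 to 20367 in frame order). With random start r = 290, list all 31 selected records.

290, 947, 1604, 2261, 2918, 3575, 4232, 4889, 5546, 6203, 6860, 7517, 8174, 8831, 9488, 10145, 10802, 11459, 12116, 12773, 13430, 14087, 14744, 15401, 16058, 16715, 17372, 18029, 18686, 19343, 20000

k = N/n = 20367/31 = 657
record 1: 290
record 2: 290 + 657 = 947
record 3: 947 + 657 = 1604
record 4: 1604 + 657 = 2261
record 5: 2261 + 657 = 2918
record 6: 2918 + 657 = 3575
record 7: 3575 + 657 = 4232
record 8: 4232 + 657 = 4889
record 9: 4889 + 657 = 5546
record 10: 5546 + 657 = 6203
record 11: 6203 + 657 = 6860
record 12: 6860 + 657 = 7517
record 13: 7517 + 657 = 8174
record 14: 8174 + 657 = 8831
record 15: 8831 + 657 = 9488
record 16: 9488 + 657 = 10145
record 17: 10145 + 657 = 10802
record 18: 10802 + 657 = 11459
record 19: 11459 + 657 = 12116
record 20: 12116 + 657 = 12773
record 21: 12773 + 657 = 13430
record 22: 13430 + 657 = 14087
record 23: 14087 + 657 = 14744
record 24: 14744 + 657 = 15401
record 25: 15401 + 657 = 16058
record 26: 16058 + 657 = 16715
record 27: 16715 + 657 = 17372
record 28: 17372 + 657 = 18029
record 29: 18029 + 657 = 18686
record 30: 18686 + 657 = 19343
record 31: 19343 + 657 = 20000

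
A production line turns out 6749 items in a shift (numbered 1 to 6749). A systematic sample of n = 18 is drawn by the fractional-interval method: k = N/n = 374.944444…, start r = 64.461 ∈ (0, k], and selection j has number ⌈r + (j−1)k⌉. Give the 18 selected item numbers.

65, 440, 815, 1190, 1565, 1940, 2315, 2690, 3065, 3439, 3814, 4189, 4564, 4939, 5314, 5689, 6064, 6439

j=1: r + 0k = 64.461 → ⌈·⌉ = 65
j=2: r + 1k = 439.405444… → ⌈·⌉ = 440
j=3: r + 2k = 814.349888… → ⌈·⌉ = 815
j=4: r + 3k = 1189.294333… → ⌈·⌉ = 1190
j=5: r + 4k = 1564.238777… → ⌈·⌉ = 1565
j=6: r + 5k = 1939.183222… → ⌈·⌉ = 1940
j=7: r + 6k = 2314.127666… → ⌈·⌉ = 2315
j=8: r + 7k = 2689.072111… → ⌈·⌉ = 2690
j=9: r + 8k = 3064.016555… → ⌈·⌉ = 3065
j=10: r + 9k = 3438.961 → ⌈·⌉ = 3439
j=11: r + 10k = 3813.905444… → ⌈·⌉ = 3814
j=12: r + 11k = 4188.849888… → ⌈·⌉ = 4189
j=13: r + 12k = 4563.794333… → ⌈·⌉ = 4564
j=14: r + 13k = 4938.738777… → ⌈·⌉ = 4939
j=15: r + 14k = 5313.683222… → ⌈·⌉ = 5314
j=16: r + 15k = 5688.627666… → ⌈·⌉ = 5689
j=17: r + 16k = 6063.572111… → ⌈·⌉ = 6064
j=18: r + 17k = 6438.516555… → ⌈·⌉ = 6439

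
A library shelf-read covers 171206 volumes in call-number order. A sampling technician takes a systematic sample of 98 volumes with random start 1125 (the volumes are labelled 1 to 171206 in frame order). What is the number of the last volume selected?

170584

k = 171206/98 = 1747
98th selection = r + (98−1)·k = 1125 + 97×1747 = 1125 + 169459 = 170584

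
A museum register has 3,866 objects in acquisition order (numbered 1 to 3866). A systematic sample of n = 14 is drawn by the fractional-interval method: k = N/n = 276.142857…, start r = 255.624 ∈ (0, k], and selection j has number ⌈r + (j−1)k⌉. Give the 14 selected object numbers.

j=1: r + 0k = 255.624 → ⌈·⌉ = 256
j=2: r + 1k = 531.766857… → ⌈·⌉ = 532
j=3: r + 2k = 807.909714… → ⌈·⌉ = 808
j=4: r + 3k = 1084.052571… → ⌈·⌉ = 1085
j=5: r + 4k = 1360.195428… → ⌈·⌉ = 1361
j=6: r + 5k = 1636.338285… → ⌈·⌉ = 1637
j=7: r + 6k = 1912.481142… → ⌈·⌉ = 1913
j=8: r + 7k = 2188.624 → ⌈·⌉ = 2189
j=9: r + 8k = 2464.766857… → ⌈·⌉ = 2465
j=10: r + 9k = 2740.909714… → ⌈·⌉ = 2741
j=11: r + 10k = 3017.052571… → ⌈·⌉ = 3018
j=12: r + 11k = 3293.195428… → ⌈·⌉ = 3294
j=13: r + 12k = 3569.338285… → ⌈·⌉ = 3570
j=14: r + 13k = 3845.481142… → ⌈·⌉ = 3846

256, 532, 808, 1085, 1361, 1637, 1913, 2189, 2465, 2741, 3018, 3294, 3570, 3846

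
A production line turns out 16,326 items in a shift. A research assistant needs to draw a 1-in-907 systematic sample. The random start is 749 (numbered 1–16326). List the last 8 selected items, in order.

11th selection = 749 + 10×907 = 9819
12th: 9819 + 907 = 10726
13th: 10726 + 907 = 11633
14th: 11633 + 907 = 12540
15th: 12540 + 907 = 13447
16th: 13447 + 907 = 14354
17th: 14354 + 907 = 15261
18th: 15261 + 907 = 16168

9819, 10726, 11633, 12540, 13447, 14354, 15261, 16168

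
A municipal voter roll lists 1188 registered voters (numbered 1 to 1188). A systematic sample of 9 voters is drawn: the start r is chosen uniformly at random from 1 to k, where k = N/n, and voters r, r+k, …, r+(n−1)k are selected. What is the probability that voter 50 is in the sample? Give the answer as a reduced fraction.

k = 1188/9 = 132.
Voter 50 is selected iff r ≡ 50 (mod 132); exactly one such r in {1,…,132}.
Inclusion probability = 1/132.

1/132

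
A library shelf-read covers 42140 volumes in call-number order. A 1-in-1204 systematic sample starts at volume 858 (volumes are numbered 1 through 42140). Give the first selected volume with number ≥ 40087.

40590

k = 1204
Steps past start: ⌈(40087 − 858)/1204⌉ = ⌈39229/1204⌉ = 33
Selected volume: 858 + 33×1204 = 40590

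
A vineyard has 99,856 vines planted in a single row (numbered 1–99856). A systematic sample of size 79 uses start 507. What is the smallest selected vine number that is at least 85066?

k = 99856/79 = 1264
Steps past start: ⌈(85066 − 507)/1264⌉ = ⌈84559/1264⌉ = 67
Selected vine: 507 + 67×1264 = 85195

85195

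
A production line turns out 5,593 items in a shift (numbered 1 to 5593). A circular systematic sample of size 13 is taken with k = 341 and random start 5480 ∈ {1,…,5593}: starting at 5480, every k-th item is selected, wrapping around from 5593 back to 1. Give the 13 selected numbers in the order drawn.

5480, 228, 569, 910, 1251, 1592, 1933, 2274, 2615, 2956, 3297, 3638, 3979

Selection 1: 5480
Selection 2: 5480 + 341 = 5821 → 5821 − 5593 = 228
Selection 3: 228 + 341 = 569
Selection 4: 569 + 341 = 910
Selection 5: 910 + 341 = 1251
Selection 6: 1251 + 341 = 1592
Selection 7: 1592 + 341 = 1933
Selection 8: 1933 + 341 = 2274
Selection 9: 2274 + 341 = 2615
Selection 10: 2615 + 341 = 2956
Selection 11: 2956 + 341 = 3297
Selection 12: 3297 + 341 = 3638
Selection 13: 3638 + 341 = 3979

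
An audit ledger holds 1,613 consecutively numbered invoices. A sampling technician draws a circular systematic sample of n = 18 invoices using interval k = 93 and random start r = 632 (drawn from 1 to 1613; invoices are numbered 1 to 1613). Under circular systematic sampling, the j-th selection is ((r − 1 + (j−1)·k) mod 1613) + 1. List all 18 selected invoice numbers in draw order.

632, 725, 818, 911, 1004, 1097, 1190, 1283, 1376, 1469, 1562, 42, 135, 228, 321, 414, 507, 600

Selection 1: 632
Selection 2: 632 + 93 = 725
Selection 3: 725 + 93 = 818
Selection 4: 818 + 93 = 911
Selection 5: 911 + 93 = 1004
Selection 6: 1004 + 93 = 1097
Selection 7: 1097 + 93 = 1190
Selection 8: 1190 + 93 = 1283
Selection 9: 1283 + 93 = 1376
Selection 10: 1376 + 93 = 1469
Selection 11: 1469 + 93 = 1562
Selection 12: 1562 + 93 = 1655 → 1655 − 1613 = 42
Selection 13: 42 + 93 = 135
Selection 14: 135 + 93 = 228
Selection 15: 228 + 93 = 321
Selection 16: 321 + 93 = 414
Selection 17: 414 + 93 = 507
Selection 18: 507 + 93 = 600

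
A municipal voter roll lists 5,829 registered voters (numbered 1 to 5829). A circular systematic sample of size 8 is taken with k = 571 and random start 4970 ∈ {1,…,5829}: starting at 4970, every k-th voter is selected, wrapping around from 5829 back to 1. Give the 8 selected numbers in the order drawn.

4970, 5541, 283, 854, 1425, 1996, 2567, 3138

Selection 1: 4970
Selection 2: 4970 + 571 = 5541
Selection 3: 5541 + 571 = 6112 → 6112 − 5829 = 283
Selection 4: 283 + 571 = 854
Selection 5: 854 + 571 = 1425
Selection 6: 1425 + 571 = 1996
Selection 7: 1996 + 571 = 2567
Selection 8: 2567 + 571 = 3138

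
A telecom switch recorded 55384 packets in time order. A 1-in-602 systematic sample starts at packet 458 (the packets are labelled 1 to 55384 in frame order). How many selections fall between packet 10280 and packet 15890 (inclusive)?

k = 602
First selection ≥ 10280: 458 + ⌈(10280−458)/602⌉·602 = 458 + 17×602 = 10692
Last selection ≤ 15890: 458 + ⌊(15890−458)/602⌋·602 = 458 + 25×602 = 15508
Count = 25 − 17 + 1 = 9

9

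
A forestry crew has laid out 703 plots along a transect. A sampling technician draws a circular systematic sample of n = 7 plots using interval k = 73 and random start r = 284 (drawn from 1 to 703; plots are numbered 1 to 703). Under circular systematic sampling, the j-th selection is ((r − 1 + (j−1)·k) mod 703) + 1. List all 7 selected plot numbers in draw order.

Selection 1: 284
Selection 2: 284 + 73 = 357
Selection 3: 357 + 73 = 430
Selection 4: 430 + 73 = 503
Selection 5: 503 + 73 = 576
Selection 6: 576 + 73 = 649
Selection 7: 649 + 73 = 722 → 722 − 703 = 19

284, 357, 430, 503, 576, 649, 19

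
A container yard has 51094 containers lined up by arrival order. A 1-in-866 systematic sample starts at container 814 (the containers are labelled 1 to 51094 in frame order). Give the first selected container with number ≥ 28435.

28526

k = 866
Steps past start: ⌈(28435 − 814)/866⌉ = ⌈27621/866⌉ = 32
Selected container: 814 + 32×866 = 28526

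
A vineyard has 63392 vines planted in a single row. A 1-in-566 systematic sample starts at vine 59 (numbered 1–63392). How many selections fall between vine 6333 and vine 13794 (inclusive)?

13

k = 566
First selection ≥ 6333: 59 + ⌈(6333−59)/566⌉·566 = 59 + 12×566 = 6851
Last selection ≤ 13794: 59 + ⌊(13794−59)/566⌋·566 = 59 + 24×566 = 13643
Count = 24 − 12 + 1 = 13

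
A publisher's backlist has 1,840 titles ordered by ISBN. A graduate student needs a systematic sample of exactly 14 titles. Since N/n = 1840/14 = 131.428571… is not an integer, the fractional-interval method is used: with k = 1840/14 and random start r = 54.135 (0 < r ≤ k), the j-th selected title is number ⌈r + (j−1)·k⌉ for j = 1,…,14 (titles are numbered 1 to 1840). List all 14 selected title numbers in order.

55, 186, 317, 449, 580, 712, 843, 975, 1106, 1237, 1369, 1500, 1632, 1763

j=1: r + 0k = 54.135 → ⌈·⌉ = 55
j=2: r + 1k = 185.563571… → ⌈·⌉ = 186
j=3: r + 2k = 316.992142… → ⌈·⌉ = 317
j=4: r + 3k = 448.420714… → ⌈·⌉ = 449
j=5: r + 4k = 579.849285… → ⌈·⌉ = 580
j=6: r + 5k = 711.277857… → ⌈·⌉ = 712
j=7: r + 6k = 842.706428… → ⌈·⌉ = 843
j=8: r + 7k = 974.135 → ⌈·⌉ = 975
j=9: r + 8k = 1105.563571… → ⌈·⌉ = 1106
j=10: r + 9k = 1236.992142… → ⌈·⌉ = 1237
j=11: r + 10k = 1368.420714… → ⌈·⌉ = 1369
j=12: r + 11k = 1499.849285… → ⌈·⌉ = 1500
j=13: r + 12k = 1631.277857… → ⌈·⌉ = 1632
j=14: r + 13k = 1762.706428… → ⌈·⌉ = 1763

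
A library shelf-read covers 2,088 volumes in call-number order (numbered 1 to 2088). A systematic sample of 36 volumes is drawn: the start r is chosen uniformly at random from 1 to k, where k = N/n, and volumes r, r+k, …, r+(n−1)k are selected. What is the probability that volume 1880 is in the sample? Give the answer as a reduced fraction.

1/58

k = 2088/36 = 58.
Volume 1880 is selected iff r ≡ 1880 (mod 58); exactly one such r in {1,…,58}.
Inclusion probability = 1/58.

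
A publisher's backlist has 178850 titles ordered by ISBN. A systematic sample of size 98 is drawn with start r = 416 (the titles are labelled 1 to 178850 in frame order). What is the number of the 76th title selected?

137291

k = 178850/98 = 1825
76th selection = r + (76−1)·k = 416 + 75×1825 = 416 + 136875 = 137291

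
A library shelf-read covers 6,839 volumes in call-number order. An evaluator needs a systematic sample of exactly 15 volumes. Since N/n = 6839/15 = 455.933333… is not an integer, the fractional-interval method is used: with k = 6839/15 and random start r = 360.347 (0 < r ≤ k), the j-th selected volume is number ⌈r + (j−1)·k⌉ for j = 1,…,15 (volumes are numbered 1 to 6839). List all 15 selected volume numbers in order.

361, 817, 1273, 1729, 2185, 2641, 3096, 3552, 4008, 4464, 4920, 5376, 5832, 6288, 6744

j=1: r + 0k = 360.347 → ⌈·⌉ = 361
j=2: r + 1k = 816.280333… → ⌈·⌉ = 817
j=3: r + 2k = 1272.213666… → ⌈·⌉ = 1273
j=4: r + 3k = 1728.147 → ⌈·⌉ = 1729
j=5: r + 4k = 2184.080333… → ⌈·⌉ = 2185
j=6: r + 5k = 2640.013666… → ⌈·⌉ = 2641
j=7: r + 6k = 3095.947 → ⌈·⌉ = 3096
j=8: r + 7k = 3551.880333… → ⌈·⌉ = 3552
j=9: r + 8k = 4007.813666… → ⌈·⌉ = 4008
j=10: r + 9k = 4463.747 → ⌈·⌉ = 4464
j=11: r + 10k = 4919.680333… → ⌈·⌉ = 4920
j=12: r + 11k = 5375.613666… → ⌈·⌉ = 5376
j=13: r + 12k = 5831.547 → ⌈·⌉ = 5832
j=14: r + 13k = 6287.480333… → ⌈·⌉ = 6288
j=15: r + 14k = 6743.413666… → ⌈·⌉ = 6744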